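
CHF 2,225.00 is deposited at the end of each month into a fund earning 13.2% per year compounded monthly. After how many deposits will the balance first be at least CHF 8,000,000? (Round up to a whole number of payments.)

Periodic rate r = 0.132/12 per month; n is counted in months.
Ordinary annuity FV: 8,000,000 = 2,225 × [((1+r)^n − 1)/r].
(1+r)^n = 1 + 8,000,000 × r / 2,225, so n = ln(1 + 8,000,000·r/2,225) / ln(1+r) = 338.44.
Round up to a whole number of payments: n = 339.

339 payments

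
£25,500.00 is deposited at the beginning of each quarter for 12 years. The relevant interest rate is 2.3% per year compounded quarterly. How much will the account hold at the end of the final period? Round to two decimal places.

This is an annuity due: 48 deposits of £25,500.00 at the beginning of each quarter.
Periodic rate r = 0.023/4 per quarter; n is counted in quarters.
FV = PMT × [((1+r)^n − 1)/r] × (1+r) = 25,500 × [(1+r)^48 − 1] / r × (1+r) = £1,413,046.77

£1,413,046.77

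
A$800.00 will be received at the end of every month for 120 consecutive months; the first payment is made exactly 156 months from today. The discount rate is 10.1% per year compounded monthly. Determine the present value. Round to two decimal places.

Ordinary annuity of 120 payments, first payment at period 156.
Periodic rate r = 0.101/12 per month; n is counted in months.
The ordinary-annuity PV formula values the stream one period before the first payment (period 155); discount that back 155 periods:
PV₀ = 800 × [1 − (1+r)^−120] / r × (1+r)^−155 = A$16,443.72

A$16,443.72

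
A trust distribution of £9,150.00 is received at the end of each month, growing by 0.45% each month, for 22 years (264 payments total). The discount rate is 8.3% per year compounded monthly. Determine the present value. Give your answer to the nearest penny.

£1,778,515.23

Periodic rate r = 0.083/12 per month; n is counted in months.
Growing ordinary annuity: PV = PMT₁ × [1 − ((1+g)/(1+r))^n] / (r − g) = 9,150 × [1 − ((1+0.0045)/(1+r))^264] / (r − 0.0045) = £1,778,515.23.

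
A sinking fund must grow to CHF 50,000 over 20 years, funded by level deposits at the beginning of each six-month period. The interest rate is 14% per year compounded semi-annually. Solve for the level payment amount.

Level annuity due; solve FV = PMT × [((1+r)^n − 1)/r] × (1+r) for PMT.
Periodic rate r = 0.14/2 per half-year; n is counted in half-years.
With n = 40: PMT = 50,000 / ([((1+r)^n − 1)/r] × (1+r)) = CHF 234.07

CHF 234.07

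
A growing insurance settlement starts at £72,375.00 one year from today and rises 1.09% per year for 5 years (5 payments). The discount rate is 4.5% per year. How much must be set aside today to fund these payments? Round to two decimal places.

£324,417.29

Periodic rate r = 0.045 per year.
Growing ordinary annuity: PV = PMT₁ × [1 − ((1+g)/(1+r))^n] / (r − g) = 72,375 × [1 − ((1+0.0109)/(1+r))^5] / (r − 0.0109) = £324,417.29.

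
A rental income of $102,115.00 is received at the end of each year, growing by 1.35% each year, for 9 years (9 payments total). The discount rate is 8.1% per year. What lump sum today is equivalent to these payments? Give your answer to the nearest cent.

Periodic rate r = 0.081 per year.
Growing ordinary annuity: PV = PMT₁ × [1 − ((1+g)/(1+r))^n] / (r − g) = 102,115 × [1 − ((1+0.0135)/(1+r))^9] / (r − 0.0135) = $666,039.28.

$666,039.28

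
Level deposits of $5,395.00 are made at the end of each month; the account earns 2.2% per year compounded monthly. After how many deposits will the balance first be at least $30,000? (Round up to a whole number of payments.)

6 payments

Periodic rate r = 0.022/12 per month; n is counted in months.
Ordinary annuity FV: 30,000 = 5,395 × [((1+r)^n − 1)/r].
(1+r)^n = 1 + 30,000 × r / 5,395, so n = ln(1 + 30,000·r/5,395) / ln(1+r) = 5.54.
Round up to a whole number of payments: n = 6.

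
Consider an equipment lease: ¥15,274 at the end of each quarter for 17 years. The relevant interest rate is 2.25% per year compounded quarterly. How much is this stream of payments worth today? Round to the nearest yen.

This is an ordinary annuity: 68 payments of ¥15,274 at the end of each quarter.
Periodic rate r = 0.0225/4 per quarter; n is counted in quarters.
PV = PMT × [(1 − (1+r)^−n)/r] = 15,274 × [1 − (1+r)^−68] / r = ¥861,086

¥861,086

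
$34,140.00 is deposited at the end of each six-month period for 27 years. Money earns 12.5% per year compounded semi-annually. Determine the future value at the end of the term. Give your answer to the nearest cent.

This is an ordinary annuity: 54 deposits of $34,140.00 at the end of each six-month period.
Periodic rate r = 0.125/2 per half-year; n is counted in half-years.
FV = PMT × [((1+r)^n − 1)/r] = 34,140 × [(1+r)^54 − 1] / r = $13,879,768.72

$13,879,768.72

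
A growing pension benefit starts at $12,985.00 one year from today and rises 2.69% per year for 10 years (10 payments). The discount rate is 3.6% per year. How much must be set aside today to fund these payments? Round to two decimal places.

Periodic rate r = 0.036 per year.
Growing ordinary annuity: PV = PMT₁ × [1 − ((1+g)/(1+r))^n] / (r − g) = 12,985 × [1 − ((1+0.0269)/(1+r))^10] / (r − 0.0269) = $120,497.89.

$120,497.89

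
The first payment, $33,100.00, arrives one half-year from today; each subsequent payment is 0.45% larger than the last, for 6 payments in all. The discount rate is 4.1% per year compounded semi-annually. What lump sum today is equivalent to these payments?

$187,140.04

Periodic rate r = 0.041/2 per half-year; n is counted in half-years.
Growing ordinary annuity: PV = PMT₁ × [1 − ((1+g)/(1+r))^n] / (r − g) = 33,100 × [1 − ((1+0.0045)/(1+r))^6] / (r − 0.0045) = $187,140.04.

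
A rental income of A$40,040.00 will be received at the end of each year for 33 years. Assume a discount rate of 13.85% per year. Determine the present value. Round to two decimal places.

This is an ordinary annuity: 33 payments of A$40,040.00 at the end of each year.
Periodic rate r = 0.1385 per year.
PV = PMT × [(1 − (1+r)^−n)/r] = 40,040 × [1 − (1+r)^−33] / r = A$285,097.53

A$285,097.53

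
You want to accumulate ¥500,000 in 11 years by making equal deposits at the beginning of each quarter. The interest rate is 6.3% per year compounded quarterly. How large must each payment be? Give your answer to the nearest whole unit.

¥7,840

Level annuity due; solve FV = PMT × [((1+r)^n − 1)/r] × (1+r) for PMT.
Periodic rate r = 0.063/4 per quarter; n is counted in quarters.
With n = 44: PMT = 500,000 / ([((1+r)^n − 1)/r] × (1+r)) = ¥7,840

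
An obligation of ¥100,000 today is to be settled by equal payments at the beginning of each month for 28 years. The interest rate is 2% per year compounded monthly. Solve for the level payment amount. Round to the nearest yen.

Level annuity due; solve PV = PMT × [(1 − (1+r)^−n)/r] × (1+r) for PMT.
Periodic rate r = 0.02/12 per month; n is counted in months.
With n = 336: PMT = 100,000 / ([(1 − (1+r)^−n)/r] × (1+r)) = ¥388

¥388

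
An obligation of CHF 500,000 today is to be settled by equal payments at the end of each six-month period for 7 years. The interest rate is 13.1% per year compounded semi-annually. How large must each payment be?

Level ordinary annuity; solve PV = PMT × [(1 − (1+r)^−n)/r] for PMT.
Periodic rate r = 0.131/2 per half-year; n is counted in half-years.
With n = 14: PMT = 500,000 / ([(1 − (1+r)^−n)/r]) = CHF 55,639.37

CHF 55,639.37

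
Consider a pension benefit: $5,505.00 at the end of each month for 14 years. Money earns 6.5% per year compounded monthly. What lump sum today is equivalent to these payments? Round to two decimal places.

$606,213.39

This is an ordinary annuity: 168 payments of $5,505.00 at the end of each month.
Periodic rate r = 0.065/12 per month; n is counted in months.
PV = PMT × [(1 − (1+r)^−n)/r] = 5,505 × [1 − (1+r)^−168] / r = $606,213.39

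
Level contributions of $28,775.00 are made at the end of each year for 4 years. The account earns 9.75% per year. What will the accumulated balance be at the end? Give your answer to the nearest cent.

$133,054.21

This is an ordinary annuity: 4 deposits of $28,775.00 at the end of each year.
Periodic rate r = 0.0975 per year.
FV = PMT × [((1+r)^n − 1)/r] = 28,775 × [(1+r)^4 − 1] / r = $133,054.21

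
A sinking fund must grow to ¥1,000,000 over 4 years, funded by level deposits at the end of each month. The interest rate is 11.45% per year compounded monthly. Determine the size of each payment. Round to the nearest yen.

¥16,523

Level ordinary annuity; solve FV = PMT × [((1+r)^n − 1)/r] for PMT.
Periodic rate r = 0.1145/12 per month; n is counted in months.
With n = 48: PMT = 1,000,000 / ([((1+r)^n − 1)/r]) = ¥16,523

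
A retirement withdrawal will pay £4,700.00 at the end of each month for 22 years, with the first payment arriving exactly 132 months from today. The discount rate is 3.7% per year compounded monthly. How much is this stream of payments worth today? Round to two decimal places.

Ordinary annuity of 264 payments, first payment at period 132.
Periodic rate r = 0.037/12 per month; n is counted in months.
The ordinary-annuity PV formula values the stream one period before the first payment (period 131); discount that back 131 periods:
PV₀ = 4,700 × [1 − (1+r)^−264] / r × (1+r)^−131 = £566,612.81

£566,612.81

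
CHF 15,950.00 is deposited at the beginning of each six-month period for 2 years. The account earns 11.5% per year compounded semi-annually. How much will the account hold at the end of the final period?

CHF 73,513.93

This is an annuity due: 4 deposits of CHF 15,950.00 at the beginning of each six-month period.
Periodic rate r = 0.115/2 per half-year; n is counted in half-years.
FV = PMT × [((1+r)^n − 1)/r] × (1+r) = 15,950 × [(1+r)^4 − 1] / r × (1+r) = CHF 73,513.93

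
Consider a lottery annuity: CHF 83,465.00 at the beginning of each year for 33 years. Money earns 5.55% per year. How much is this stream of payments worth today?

This is an annuity due: 33 payments of CHF 83,465.00 at the beginning of each year.
Periodic rate r = 0.0555 per year.
PV = PMT × [(1 − (1+r)^−n)/r] × (1+r) = 83,465 × [1 − (1+r)^−33] / r × (1+r) = CHF 1,320,316.40

CHF 1,320,316.40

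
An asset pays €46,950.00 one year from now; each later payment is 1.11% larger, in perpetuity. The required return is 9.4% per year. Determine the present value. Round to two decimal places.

Periodic rate r = 0.094 per year.
Growing perpetuity (Gordon): PV = PMT₁ / (r − g) = 46,950 / (r − 0.0111) = €566,344.99.

€566,344.99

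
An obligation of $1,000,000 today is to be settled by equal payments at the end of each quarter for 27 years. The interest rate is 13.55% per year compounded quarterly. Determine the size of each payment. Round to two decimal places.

Level ordinary annuity; solve PV = PMT × [(1 − (1+r)^−n)/r] for PMT.
Periodic rate r = 0.1355/4 per quarter; n is counted in quarters.
With n = 108: PMT = 1,000,000 / ([(1 − (1+r)^−n)/r]) = $34,828.65

$34,828.65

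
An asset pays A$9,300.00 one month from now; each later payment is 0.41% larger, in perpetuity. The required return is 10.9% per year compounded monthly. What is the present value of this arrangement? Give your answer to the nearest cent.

A$1,866,220.74

Periodic rate r = 0.109/12 per month.
Growing perpetuity (Gordon): PV = PMT₁ / (r − g) = 9,300 / (r − 0.0041) = A$1,866,220.74.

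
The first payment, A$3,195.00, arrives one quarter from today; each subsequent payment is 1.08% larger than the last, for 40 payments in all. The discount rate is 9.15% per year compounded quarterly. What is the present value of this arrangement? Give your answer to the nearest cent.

A$100,049.08

Periodic rate r = 0.0915/4 per quarter; n is counted in quarters.
Growing ordinary annuity: PV = PMT₁ × [1 − ((1+g)/(1+r))^n] / (r − g) = 3,195 × [1 − ((1+0.0108)/(1+r))^40] / (r − 0.0108) = A$100,049.08.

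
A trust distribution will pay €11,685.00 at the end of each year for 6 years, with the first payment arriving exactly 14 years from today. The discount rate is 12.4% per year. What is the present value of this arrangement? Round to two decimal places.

Ordinary annuity of 6 payments, first payment at period 14.
Periodic rate r = 0.124 per year.
The ordinary-annuity PV formula values the stream one period before the first payment (period 13); discount that back 13 periods:
PV₀ = 11,685 × [1 − (1+r)^−6] / r × (1+r)^−13 = €10,393.31

€10,393.31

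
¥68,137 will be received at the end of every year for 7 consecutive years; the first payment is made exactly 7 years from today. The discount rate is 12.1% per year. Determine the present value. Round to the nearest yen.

¥156,205

Ordinary annuity of 7 payments, first payment at period 7.
Periodic rate r = 0.121 per year.
The ordinary-annuity PV formula values the stream one period before the first payment (period 6); discount that back 6 periods:
PV₀ = 68,137 × [1 − (1+r)^−7] / r × (1+r)^−6 = ¥156,205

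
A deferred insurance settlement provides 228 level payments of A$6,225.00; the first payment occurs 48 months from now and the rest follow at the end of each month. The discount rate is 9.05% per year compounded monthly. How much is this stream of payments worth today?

A$475,288.33

Ordinary annuity of 228 payments, first payment at period 48.
Periodic rate r = 0.0905/12 per month; n is counted in months.
The ordinary-annuity PV formula values the stream one period before the first payment (period 47); discount that back 47 periods:
PV₀ = 6,225 × [1 − (1+r)^−228] / r × (1+r)^−47 = A$475,288.33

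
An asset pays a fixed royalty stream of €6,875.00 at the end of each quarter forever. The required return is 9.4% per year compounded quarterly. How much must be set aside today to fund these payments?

Periodic rate r = 0.094/4 per quarter.
Level perpetuity: PV = PMT / r = 6,875 / (0.094/4) = €292,553.19.

€292,553.19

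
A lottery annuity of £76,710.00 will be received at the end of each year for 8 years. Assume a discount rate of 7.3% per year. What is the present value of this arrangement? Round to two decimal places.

This is an ordinary annuity: 8 payments of £76,710.00 at the end of each year.
Periodic rate r = 0.073 per year.
PV = PMT × [(1 − (1+r)^−n)/r] = 76,710 × [1 − (1+r)^−8] / r = £452,780.38

£452,780.38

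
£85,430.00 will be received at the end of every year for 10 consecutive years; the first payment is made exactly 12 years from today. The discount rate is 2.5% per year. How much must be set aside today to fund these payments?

£569,847.13

Ordinary annuity of 10 payments, first payment at period 12.
Periodic rate r = 0.025 per year.
The ordinary-annuity PV formula values the stream one period before the first payment (period 11); discount that back 11 periods:
PV₀ = 85,430 × [1 − (1+r)^−10] / r × (1+r)^−11 = £569,847.13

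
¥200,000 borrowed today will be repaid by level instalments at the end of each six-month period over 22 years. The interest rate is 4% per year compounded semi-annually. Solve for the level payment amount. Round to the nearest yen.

Level ordinary annuity; solve PV = PMT × [(1 − (1+r)^−n)/r] for PMT.
Periodic rate r = 0.04/2 per half-year; n is counted in half-years.
With n = 44: PMT = 200,000 / ([(1 − (1+r)^−n)/r]) = ¥6,878

¥6,878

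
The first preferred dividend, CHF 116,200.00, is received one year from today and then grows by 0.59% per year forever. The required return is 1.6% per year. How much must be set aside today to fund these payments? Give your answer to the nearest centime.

Periodic rate r = 0.016 per year.
Growing perpetuity (Gordon): PV = PMT₁ / (r − g) = 116,200 / (r − 0.0059) = CHF 11,504,950.50.

CHF 11,504,950.50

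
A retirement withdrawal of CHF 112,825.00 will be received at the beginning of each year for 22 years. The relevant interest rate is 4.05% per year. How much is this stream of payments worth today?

This is an annuity due: 22 payments of CHF 112,825.00 at the beginning of each year.
Periodic rate r = 0.0405 per year.
PV = PMT × [(1 − (1+r)^−n)/r] × (1+r) = 112,825 × [1 − (1+r)^−22] / r × (1+r) = CHF 1,688,401.29

CHF 1,688,401.29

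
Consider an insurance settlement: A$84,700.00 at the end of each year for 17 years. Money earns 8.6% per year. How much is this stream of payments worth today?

A$742,625.83

This is an ordinary annuity: 17 payments of A$84,700.00 at the end of each year.
Periodic rate r = 0.086 per year.
PV = PMT × [(1 − (1+r)^−n)/r] = 84,700 × [1 − (1+r)^−17] / r = A$742,625.83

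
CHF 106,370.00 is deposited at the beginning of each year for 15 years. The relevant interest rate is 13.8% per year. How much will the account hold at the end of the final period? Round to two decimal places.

This is an annuity due: 15 deposits of CHF 106,370.00 at the beginning of each year.
Periodic rate r = 0.138 per year.
FV = PMT × [((1+r)^n − 1)/r] × (1+r) = 106,370 × [(1+r)^15 − 1] / r × (1+r) = CHF 5,221,237.94

CHF 5,221,237.94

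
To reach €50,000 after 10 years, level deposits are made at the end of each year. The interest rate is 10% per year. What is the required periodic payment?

€3,137.27

Level ordinary annuity; solve FV = PMT × [((1+r)^n − 1)/r] for PMT.
Periodic rate r = 0.1 per year.
With n = 10: PMT = 50,000 / ([((1+r)^n − 1)/r]) = €3,137.27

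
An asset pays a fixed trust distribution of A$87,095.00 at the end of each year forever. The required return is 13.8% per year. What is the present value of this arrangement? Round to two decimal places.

Periodic rate r = 0.138 per year.
Level perpetuity: PV = PMT / r = 87,095 / (0.138) = A$631,123.19.

A$631,123.19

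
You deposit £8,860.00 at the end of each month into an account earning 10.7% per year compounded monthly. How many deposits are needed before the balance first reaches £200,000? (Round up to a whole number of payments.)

21 payments

Periodic rate r = 0.107/12 per month; n is counted in months.
Ordinary annuity FV: 200,000 = 8,860 × [((1+r)^n − 1)/r].
(1+r)^n = 1 + 200,000 × r / 8,860, so n = ln(1 + 200,000·r/8,860) / ln(1+r) = 20.66.
Round up to a whole number of payments: n = 21.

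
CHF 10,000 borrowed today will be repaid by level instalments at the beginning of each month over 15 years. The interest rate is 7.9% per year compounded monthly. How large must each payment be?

CHF 94.37

Level annuity due; solve PV = PMT × [(1 − (1+r)^−n)/r] × (1+r) for PMT.
Periodic rate r = 0.079/12 per month; n is counted in months.
With n = 180: PMT = 10,000 / ([(1 − (1+r)^−n)/r] × (1+r)) = CHF 94.37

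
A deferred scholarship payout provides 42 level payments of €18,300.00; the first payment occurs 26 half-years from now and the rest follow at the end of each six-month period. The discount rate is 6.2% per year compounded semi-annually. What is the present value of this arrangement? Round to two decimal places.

€198,842.57

Ordinary annuity of 42 payments, first payment at period 26.
Periodic rate r = 0.062/2 per half-year; n is counted in half-years.
The ordinary-annuity PV formula values the stream one period before the first payment (period 25); discount that back 25 periods:
PV₀ = 18,300 × [1 − (1+r)^−42] / r × (1+r)^−25 = €198,842.57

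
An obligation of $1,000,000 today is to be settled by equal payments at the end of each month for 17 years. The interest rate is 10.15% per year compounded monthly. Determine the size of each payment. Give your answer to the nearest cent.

Level ordinary annuity; solve PV = PMT × [(1 − (1+r)^−n)/r] for PMT.
Periodic rate r = 0.1015/12 per month; n is counted in months.
With n = 204: PMT = 1,000,000 / ([(1 − (1+r)^−n)/r]) = $10,307.26

$10,307.26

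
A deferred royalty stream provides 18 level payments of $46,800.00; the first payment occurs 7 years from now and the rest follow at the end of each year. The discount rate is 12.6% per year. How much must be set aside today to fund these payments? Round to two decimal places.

Ordinary annuity of 18 payments, first payment at period 7.
Periodic rate r = 0.126 per year.
The ordinary-annuity PV formula values the stream one period before the first payment (period 6); discount that back 6 periods:
PV₀ = 46,800 × [1 − (1+r)^−18] / r × (1+r)^−6 = $160,714.99

$160,714.99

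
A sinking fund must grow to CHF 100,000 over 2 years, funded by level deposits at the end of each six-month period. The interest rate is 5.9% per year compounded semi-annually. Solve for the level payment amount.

CHF 23,920.55

Level ordinary annuity; solve FV = PMT × [((1+r)^n − 1)/r] for PMT.
Periodic rate r = 0.059/2 per half-year; n is counted in half-years.
With n = 4: PMT = 100,000 / ([((1+r)^n − 1)/r]) = CHF 23,920.55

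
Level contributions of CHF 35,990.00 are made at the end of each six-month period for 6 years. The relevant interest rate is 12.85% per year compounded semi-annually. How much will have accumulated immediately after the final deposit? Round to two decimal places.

This is an ordinary annuity: 12 deposits of CHF 35,990.00 at the end of each six-month period.
Periodic rate r = 0.1285/2 per half-year; n is counted in half-years.
FV = PMT × [((1+r)^n − 1)/r] = 35,990 × [(1+r)^12 − 1] / r = CHF 622,430.05

CHF 622,430.05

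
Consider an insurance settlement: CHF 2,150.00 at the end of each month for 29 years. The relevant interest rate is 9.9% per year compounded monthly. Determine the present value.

This is an ordinary annuity: 348 payments of CHF 2,150.00 at the end of each month.
Periodic rate r = 0.099/12 per month; n is counted in months.
PV = PMT × [(1 − (1+r)^−n)/r] = 2,150 × [1 − (1+r)^−348] / r = CHF 245,669.86

CHF 245,669.86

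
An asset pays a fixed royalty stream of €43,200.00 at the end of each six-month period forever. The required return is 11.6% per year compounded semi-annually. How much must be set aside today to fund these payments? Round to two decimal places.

€744,827.59

Periodic rate r = 0.116/2 per half-year.
Level perpetuity: PV = PMT / r = 43,200 / (0.116/2) = €744,827.59.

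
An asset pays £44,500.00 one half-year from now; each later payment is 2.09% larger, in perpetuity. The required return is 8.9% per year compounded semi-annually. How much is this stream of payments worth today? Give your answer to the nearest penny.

£1,885,593.22

Periodic rate r = 0.089/2 per half-year.
Growing perpetuity (Gordon): PV = PMT₁ / (r − g) = 44,500 / (r − 0.0209) = £1,885,593.22.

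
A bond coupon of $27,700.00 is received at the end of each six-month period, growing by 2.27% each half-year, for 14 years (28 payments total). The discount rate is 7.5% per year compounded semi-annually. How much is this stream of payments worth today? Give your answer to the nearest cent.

Periodic rate r = 0.075/2 per half-year; n is counted in half-years.
Growing ordinary annuity: PV = PMT₁ × [1 − ((1+g)/(1+r))^n] / (r − g) = 27,700 × [1 − ((1+0.0227)/(1+r))^28] / (r − 0.0227) = $619,915.81.

$619,915.81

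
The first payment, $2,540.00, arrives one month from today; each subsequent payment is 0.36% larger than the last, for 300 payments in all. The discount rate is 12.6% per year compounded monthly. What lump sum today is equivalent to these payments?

$320,987.29

Periodic rate r = 0.126/12 per month; n is counted in months.
Growing ordinary annuity: PV = PMT₁ × [1 − ((1+g)/(1+r))^n] / (r − g) = 2,540 × [1 − ((1+0.0036)/(1+r))^300] / (r − 0.0036) = $320,987.29.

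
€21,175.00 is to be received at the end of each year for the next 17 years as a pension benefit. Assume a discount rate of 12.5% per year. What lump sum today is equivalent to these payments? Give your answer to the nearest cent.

This is an ordinary annuity: 17 payments of €21,175.00 at the end of each year.
Periodic rate r = 0.125 per year.
PV = PMT × [(1 − (1+r)^−n)/r] = 21,175 × [1 − (1+r)^−17] / r = €146,527.14

€146,527.14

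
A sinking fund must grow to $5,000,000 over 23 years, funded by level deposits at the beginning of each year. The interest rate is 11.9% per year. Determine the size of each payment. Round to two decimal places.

Level annuity due; solve FV = PMT × [((1+r)^n − 1)/r] × (1+r) for PMT.
Periodic rate r = 0.119 per year.
With n = 23: PMT = 5,000,000 / ([((1+r)^n − 1)/r] × (1+r)) = $43,311.50

$43,311.50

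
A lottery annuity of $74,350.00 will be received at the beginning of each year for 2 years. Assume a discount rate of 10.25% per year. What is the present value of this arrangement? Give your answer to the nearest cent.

This is an annuity due: 2 payments of $74,350.00 at the beginning of each year.
Periodic rate r = 0.1025 per year.
PV = PMT × [(1 − (1+r)^−n)/r] × (1+r) = 74,350 × [1 − (1+r)^−2] / r × (1+r) = $141,787.64

$141,787.64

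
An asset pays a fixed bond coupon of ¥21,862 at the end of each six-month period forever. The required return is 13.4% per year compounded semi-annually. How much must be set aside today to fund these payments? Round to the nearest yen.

Periodic rate r = 0.134/2 per half-year.
Level perpetuity: PV = PMT / r = 21,862 / (0.134/2) = ¥326,299.

¥326,299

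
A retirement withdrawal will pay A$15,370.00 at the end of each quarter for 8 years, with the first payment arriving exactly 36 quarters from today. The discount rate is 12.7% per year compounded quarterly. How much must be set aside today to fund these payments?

A$102,488.47

Ordinary annuity of 32 payments, first payment at period 36.
Periodic rate r = 0.127/4 per quarter; n is counted in quarters.
The ordinary-annuity PV formula values the stream one period before the first payment (period 35); discount that back 35 periods:
PV₀ = 15,370 × [1 − (1+r)^−32] / r × (1+r)^−35 = A$102,488.47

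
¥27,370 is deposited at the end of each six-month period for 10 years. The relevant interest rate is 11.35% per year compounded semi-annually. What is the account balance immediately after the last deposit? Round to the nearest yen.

¥972,344

This is an ordinary annuity: 20 deposits of ¥27,370 at the end of each six-month period.
Periodic rate r = 0.1135/2 per half-year; n is counted in half-years.
FV = PMT × [((1+r)^n − 1)/r] = 27,370 × [(1+r)^20 − 1] / r = ¥972,344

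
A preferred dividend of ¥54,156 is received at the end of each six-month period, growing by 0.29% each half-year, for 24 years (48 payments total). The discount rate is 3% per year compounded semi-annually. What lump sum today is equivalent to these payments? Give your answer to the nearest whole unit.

Periodic rate r = 0.03/2 per half-year; n is counted in half-years.
Growing ordinary annuity: PV = PMT₁ × [1 − ((1+g)/(1+r))^n] / (r − g) = 54,156 × [1 − ((1+0.0029)/(1+r))^48] / (r − 0.0029) = ¥1,958,852.

¥1,958,852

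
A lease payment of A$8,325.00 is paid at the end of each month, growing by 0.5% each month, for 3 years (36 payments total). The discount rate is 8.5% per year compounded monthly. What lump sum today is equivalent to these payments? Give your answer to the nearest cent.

Periodic rate r = 0.085/12 per month; n is counted in months.
Growing ordinary annuity: PV = PMT₁ × [1 − ((1+g)/(1+r))^n] / (r − g) = 8,325 × [1 − ((1+0.005)/(1+r))^36] / (r − 0.005) = A$287,066.99.

A$287,066.99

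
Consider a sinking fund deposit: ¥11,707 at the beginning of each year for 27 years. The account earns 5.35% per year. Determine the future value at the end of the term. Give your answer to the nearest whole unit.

¥711,054

This is an annuity due: 27 deposits of ¥11,707 at the beginning of each year.
Periodic rate r = 0.0535 per year.
FV = PMT × [((1+r)^n − 1)/r] × (1+r) = 11,707 × [(1+r)^27 − 1] / r × (1+r) = ¥711,054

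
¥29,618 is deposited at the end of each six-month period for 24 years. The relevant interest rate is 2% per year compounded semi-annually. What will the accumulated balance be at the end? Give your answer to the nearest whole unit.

¥1,813,291

This is an ordinary annuity: 48 deposits of ¥29,618 at the end of each six-month period.
Periodic rate r = 0.02/2 per half-year; n is counted in half-years.
FV = PMT × [((1+r)^n − 1)/r] = 29,618 × [(1+r)^48 − 1] / r = ¥1,813,291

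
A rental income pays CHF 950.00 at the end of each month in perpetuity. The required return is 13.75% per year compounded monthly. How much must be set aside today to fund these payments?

Periodic rate r = 0.1375/12 per month.
Level perpetuity: PV = PMT / r = 950 / (0.1375/12) = CHF 82,909.09.

CHF 82,909.09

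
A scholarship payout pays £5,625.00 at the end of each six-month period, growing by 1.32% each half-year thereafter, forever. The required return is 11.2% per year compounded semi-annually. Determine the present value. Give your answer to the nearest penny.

Periodic rate r = 0.112/2 per half-year.
Growing perpetuity (Gordon): PV = PMT₁ / (r − g) = 5,625 / (r − 0.0132) = £131,425.23.

£131,425.23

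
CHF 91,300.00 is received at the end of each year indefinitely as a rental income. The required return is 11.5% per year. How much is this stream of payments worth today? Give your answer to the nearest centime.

CHF 793,913.04

Periodic rate r = 0.115 per year.
Level perpetuity: PV = PMT / r = 91,300 / (0.115) = CHF 793,913.04.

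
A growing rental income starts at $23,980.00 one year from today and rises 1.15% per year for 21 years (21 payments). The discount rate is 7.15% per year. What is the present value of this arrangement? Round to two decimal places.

$280,502.45

Periodic rate r = 0.0715 per year.
Growing ordinary annuity: PV = PMT₁ × [1 − ((1+g)/(1+r))^n] / (r − g) = 23,980 × [1 − ((1+0.0115)/(1+r))^21] / (r − 0.0115) = $280,502.45.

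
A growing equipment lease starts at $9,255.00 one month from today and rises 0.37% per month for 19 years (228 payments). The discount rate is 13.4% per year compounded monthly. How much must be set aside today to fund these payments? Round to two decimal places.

$1,010,760.24

Periodic rate r = 0.134/12 per month; n is counted in months.
Growing ordinary annuity: PV = PMT₁ × [1 − ((1+g)/(1+r))^n] / (r − g) = 9,255 × [1 − ((1+0.0037)/(1+r))^228] / (r − 0.0037) = $1,010,760.24.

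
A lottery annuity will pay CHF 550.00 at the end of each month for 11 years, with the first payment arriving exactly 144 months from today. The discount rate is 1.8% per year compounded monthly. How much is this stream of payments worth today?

CHF 53,121.45

Ordinary annuity of 132 payments, first payment at period 144.
Periodic rate r = 0.018/12 per month; n is counted in months.
The ordinary-annuity PV formula values the stream one period before the first payment (period 143); discount that back 143 periods:
PV₀ = 550 × [1 − (1+r)^−132] / r × (1+r)^−143 = CHF 53,121.45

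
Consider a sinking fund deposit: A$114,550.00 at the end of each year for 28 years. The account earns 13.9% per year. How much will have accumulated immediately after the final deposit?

This is an ordinary annuity: 28 deposits of A$114,550.00 at the end of each year.
Periodic rate r = 0.139 per year.
FV = PMT × [((1+r)^n − 1)/r] = 114,550 × [(1+r)^28 − 1] / r = A$30,700,135.09

A$30,700,135.09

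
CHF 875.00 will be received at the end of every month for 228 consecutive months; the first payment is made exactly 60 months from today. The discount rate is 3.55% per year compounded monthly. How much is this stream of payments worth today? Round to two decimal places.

Ordinary annuity of 228 payments, first payment at period 60.
Periodic rate r = 0.0355/12 per month; n is counted in months.
The ordinary-annuity PV formula values the stream one period before the first payment (period 59); discount that back 59 periods:
PV₀ = 875 × [1 − (1+r)^−228] / r × (1+r)^−59 = CHF 121,769.53

CHF 121,769.53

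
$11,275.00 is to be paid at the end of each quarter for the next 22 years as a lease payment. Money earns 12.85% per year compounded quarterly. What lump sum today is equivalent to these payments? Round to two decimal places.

$329,254.19

This is an ordinary annuity: 88 payments of $11,275.00 at the end of each quarter.
Periodic rate r = 0.1285/4 per quarter; n is counted in quarters.
PV = PMT × [(1 − (1+r)^−n)/r] = 11,275 × [1 − (1+r)^−88] / r = $329,254.19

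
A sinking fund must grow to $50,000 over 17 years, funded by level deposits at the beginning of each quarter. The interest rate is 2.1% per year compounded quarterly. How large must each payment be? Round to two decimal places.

Level annuity due; solve FV = PMT × [((1+r)^n − 1)/r] × (1+r) for PMT.
Periodic rate r = 0.021/4 per quarter; n is counted in quarters.
With n = 68: PMT = 50,000 / ([((1+r)^n − 1)/r] × (1+r)) = $610.54

$610.54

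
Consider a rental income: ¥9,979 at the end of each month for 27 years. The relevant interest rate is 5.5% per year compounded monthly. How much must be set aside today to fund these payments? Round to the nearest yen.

This is an ordinary annuity: 324 payments of ¥9,979 at the end of each month.
Periodic rate r = 0.055/12 per month; n is counted in months.
PV = PMT × [(1 − (1+r)^−n)/r] = 9,979 × [1 − (1+r)^−324] / r = ¥1,682,411

¥1,682,411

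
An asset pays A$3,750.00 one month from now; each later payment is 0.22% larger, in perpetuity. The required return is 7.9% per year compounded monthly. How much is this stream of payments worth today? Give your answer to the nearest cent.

A$855,513.31

Periodic rate r = 0.079/12 per month.
Growing perpetuity (Gordon): PV = PMT₁ / (r − g) = 3,750 / (r − 0.0022) = A$855,513.31.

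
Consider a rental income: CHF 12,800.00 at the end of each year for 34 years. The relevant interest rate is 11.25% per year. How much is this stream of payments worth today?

CHF 110,744.89

This is an ordinary annuity: 34 payments of CHF 12,800.00 at the end of each year.
Periodic rate r = 0.1125 per year.
PV = PMT × [(1 − (1+r)^−n)/r] = 12,800 × [1 − (1+r)^−34] / r = CHF 110,744.89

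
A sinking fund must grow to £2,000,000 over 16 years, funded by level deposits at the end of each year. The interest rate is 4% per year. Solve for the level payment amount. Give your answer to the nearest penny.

Level ordinary annuity; solve FV = PMT × [((1+r)^n − 1)/r] for PMT.
Periodic rate r = 0.04 per year.
With n = 16: PMT = 2,000,000 / ([((1+r)^n − 1)/r]) = £91,640.00

£91,640.00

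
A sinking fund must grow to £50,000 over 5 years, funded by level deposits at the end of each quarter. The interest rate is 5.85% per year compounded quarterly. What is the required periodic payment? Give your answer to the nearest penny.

Level ordinary annuity; solve FV = PMT × [((1+r)^n − 1)/r] for PMT.
Periodic rate r = 0.0585/4 per quarter; n is counted in quarters.
With n = 20: PMT = 50,000 / ([((1+r)^n − 1)/r]) = £2,170.28

£2,170.28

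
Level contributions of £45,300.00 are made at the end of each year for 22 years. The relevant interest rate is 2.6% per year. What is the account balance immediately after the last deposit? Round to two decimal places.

This is an ordinary annuity: 22 deposits of £45,300.00 at the end of each year.
Periodic rate r = 0.026 per year.
FV = PMT × [((1+r)^n − 1)/r] = 45,300 × [(1+r)^22 − 1] / r = £1,322,242.87

£1,322,242.87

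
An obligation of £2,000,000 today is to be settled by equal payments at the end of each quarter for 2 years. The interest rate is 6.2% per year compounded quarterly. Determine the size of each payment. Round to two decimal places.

Level ordinary annuity; solve PV = PMT × [(1 − (1+r)^−n)/r] for PMT.
Periodic rate r = 0.062/4 per quarter; n is counted in quarters.
With n = 8: PMT = 2,000,000 / ([(1 − (1+r)^−n)/r]) = £267,750.33

£267,750.33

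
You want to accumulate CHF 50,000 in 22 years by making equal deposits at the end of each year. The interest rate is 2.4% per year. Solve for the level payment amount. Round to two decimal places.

Level ordinary annuity; solve FV = PMT × [((1+r)^n − 1)/r] for PMT.
Periodic rate r = 0.024 per year.
With n = 22: PMT = 50,000 / ([((1+r)^n − 1)/r]) = CHF 1,751.83

CHF 1,751.83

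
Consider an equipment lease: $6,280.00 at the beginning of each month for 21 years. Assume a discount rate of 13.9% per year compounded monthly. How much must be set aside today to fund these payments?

This is an annuity due: 252 payments of $6,280.00 at the beginning of each month.
Periodic rate r = 0.139/12 per month; n is counted in months.
PV = PMT × [(1 − (1+r)^−n)/r] × (1+r) = 6,280 × [1 − (1+r)^−252] / r × (1+r) = $518,328.46

$518,328.46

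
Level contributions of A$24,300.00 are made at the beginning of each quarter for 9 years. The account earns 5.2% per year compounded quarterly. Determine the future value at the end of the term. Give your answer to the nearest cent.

A$1,120,949.18

This is an annuity due: 36 deposits of A$24,300.00 at the beginning of each quarter.
Periodic rate r = 0.052/4 per quarter; n is counted in quarters.
FV = PMT × [((1+r)^n − 1)/r] × (1+r) = 24,300 × [(1+r)^36 − 1] / r × (1+r) = A$1,120,949.18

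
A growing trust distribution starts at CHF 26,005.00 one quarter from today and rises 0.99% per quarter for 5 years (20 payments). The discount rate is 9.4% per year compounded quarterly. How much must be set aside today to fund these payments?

CHF 448,848.93

Periodic rate r = 0.094/4 per quarter; n is counted in quarters.
Growing ordinary annuity: PV = PMT₁ × [1 − ((1+g)/(1+r))^n] / (r − g) = 26,005 × [1 − ((1+0.0099)/(1+r))^20] / (r − 0.0099) = CHF 448,848.93.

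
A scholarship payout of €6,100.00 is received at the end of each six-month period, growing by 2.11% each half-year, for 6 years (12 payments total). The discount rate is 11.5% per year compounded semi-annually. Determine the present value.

Periodic rate r = 0.115/2 per half-year; n is counted in half-years.
Growing ordinary annuity: PV = PMT₁ × [1 − ((1+g)/(1+r))^n] / (r − g) = 6,100 × [1 − ((1+0.0211)/(1+r))^12] / (r − 0.0211) = €57,508.80.

€57,508.80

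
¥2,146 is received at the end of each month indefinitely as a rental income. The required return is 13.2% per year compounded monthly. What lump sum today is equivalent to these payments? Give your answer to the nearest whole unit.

Periodic rate r = 0.132/12 per month.
Level perpetuity: PV = PMT / r = 2,146 / (0.132/12) = ¥195,091.

¥195,091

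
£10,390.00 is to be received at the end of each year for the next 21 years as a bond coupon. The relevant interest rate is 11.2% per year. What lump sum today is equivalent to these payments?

This is an ordinary annuity: 21 payments of £10,390.00 at the end of each year.
Periodic rate r = 0.112 per year.
PV = PMT × [(1 − (1+r)^−n)/r] = 10,390 × [1 − (1+r)^−21] / r = £82,786.33

£82,786.33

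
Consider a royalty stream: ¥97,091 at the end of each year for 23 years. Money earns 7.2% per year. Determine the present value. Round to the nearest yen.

¥1,075,986

This is an ordinary annuity: 23 payments of ¥97,091 at the end of each year.
Periodic rate r = 0.072 per year.
PV = PMT × [(1 − (1+r)^−n)/r] = 97,091 × [1 − (1+r)^−23] / r = ¥1,075,986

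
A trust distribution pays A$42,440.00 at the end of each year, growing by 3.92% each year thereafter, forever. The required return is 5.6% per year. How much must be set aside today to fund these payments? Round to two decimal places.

Periodic rate r = 0.056 per year.
Growing perpetuity (Gordon): PV = PMT₁ / (r − g) = 42,440 / (r − 0.0392) = A$2,526,190.48.

A$2,526,190.48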